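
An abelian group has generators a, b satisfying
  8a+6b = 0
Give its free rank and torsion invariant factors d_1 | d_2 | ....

rank_ℚ(R)=1; free=2−1=1
SNF(R) diag = [2] → torsion [2]

Answer: M ≅ ℤ^1 ⊕ ℤ/2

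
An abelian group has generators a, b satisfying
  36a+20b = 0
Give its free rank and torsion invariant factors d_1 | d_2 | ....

rank_ℚ(R)=1; free=2−1=1
SNF(R) diag = [4] → torsion [4]

Answer: M ≅ ℤ^1 ⊕ ℤ/4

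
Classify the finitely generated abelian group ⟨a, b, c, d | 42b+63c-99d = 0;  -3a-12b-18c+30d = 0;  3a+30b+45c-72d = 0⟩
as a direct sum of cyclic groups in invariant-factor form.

Answer: M ≅ ℤ^1 ⊕ ℤ/3 ⊕ ℤ/3 ⊕ ℤ/3

Derivation:
rank_ℚ(R)=3; free=4−3=1
SNF(R) diag = [3, 3, 3] → torsion [3, 3, 3]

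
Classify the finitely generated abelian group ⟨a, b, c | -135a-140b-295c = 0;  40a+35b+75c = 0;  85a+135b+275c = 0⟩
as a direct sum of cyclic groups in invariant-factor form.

rank_ℚ(R)=3; free=3−3=0
SNF(R) diag = [5, 5, 15] → torsion [5, 5, 15]

Answer: M ≅ ℤ/5 ⊕ ℤ/5 ⊕ ℤ/15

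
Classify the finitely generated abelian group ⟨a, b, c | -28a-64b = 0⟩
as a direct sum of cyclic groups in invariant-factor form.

Answer: M ≅ ℤ^2 ⊕ ℤ/4

Derivation:
rank_ℚ(R)=1; free=3−1=2
SNF(R) diag = [4] → torsion [4]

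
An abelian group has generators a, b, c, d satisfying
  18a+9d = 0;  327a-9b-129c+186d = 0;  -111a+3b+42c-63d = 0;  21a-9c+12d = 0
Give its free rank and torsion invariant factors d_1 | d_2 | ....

rank_ℚ(R)=4; free=4−4=0
SNF(R) diag = [3, 3, 3, 9] → torsion [3, 3, 3, 9]

Answer: M ≅ ℤ/3 ⊕ ℤ/3 ⊕ ℤ/3 ⊕ ℤ/9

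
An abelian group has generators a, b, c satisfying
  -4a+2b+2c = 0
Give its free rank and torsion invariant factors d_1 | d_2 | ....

Answer: M ≅ ℤ^2 ⊕ ℤ/2

Derivation:
rank_ℚ(R)=1; free=3−1=2
SNF(R) diag = [2] → torsion [2]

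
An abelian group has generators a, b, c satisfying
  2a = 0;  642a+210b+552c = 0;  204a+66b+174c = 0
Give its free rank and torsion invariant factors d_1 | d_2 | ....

rank_ℚ(R)=3; free=3−3=0
SNF(R) diag = [2, 6, 18] → torsion [2, 6, 18]

Answer: M ≅ ℤ/2 ⊕ ℤ/6 ⊕ ℤ/18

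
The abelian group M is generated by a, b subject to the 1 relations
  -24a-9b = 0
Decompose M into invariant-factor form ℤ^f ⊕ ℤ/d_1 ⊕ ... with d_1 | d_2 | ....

Answer: M ≅ ℤ^1 ⊕ ℤ/3

Derivation:
rank_ℚ(R)=1; free=2−1=1
SNF(R) diag = [3] → torsion [3]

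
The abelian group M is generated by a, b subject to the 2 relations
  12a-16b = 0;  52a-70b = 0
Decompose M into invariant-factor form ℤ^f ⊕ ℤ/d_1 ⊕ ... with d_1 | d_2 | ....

Answer: M ≅ ℤ/2 ⊕ ℤ/4

Derivation:
rank_ℚ(R)=2; free=2−2=0
SNF(R) diag = [2, 4] → torsion [2, 4]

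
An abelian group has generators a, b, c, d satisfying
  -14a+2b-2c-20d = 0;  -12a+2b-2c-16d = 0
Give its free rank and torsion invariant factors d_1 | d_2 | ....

Answer: M ≅ ℤ^2 ⊕ ℤ/2 ⊕ ℤ/2

Derivation:
rank_ℚ(R)=2; free=4−2=2
SNF(R) diag = [2, 2] → torsion [2, 2]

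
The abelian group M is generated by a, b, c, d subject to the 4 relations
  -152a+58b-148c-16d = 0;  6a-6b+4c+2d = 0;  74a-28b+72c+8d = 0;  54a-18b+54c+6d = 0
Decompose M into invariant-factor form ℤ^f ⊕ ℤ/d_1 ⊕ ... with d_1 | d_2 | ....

Answer: M ≅ ℤ/2 ⊕ ℤ/2 ⊕ ℤ/6 ⊕ ℤ/6

Derivation:
rank_ℚ(R)=4; free=4−4=0
SNF(R) diag = [2, 2, 6, 6] → torsion [2, 2, 6, 6]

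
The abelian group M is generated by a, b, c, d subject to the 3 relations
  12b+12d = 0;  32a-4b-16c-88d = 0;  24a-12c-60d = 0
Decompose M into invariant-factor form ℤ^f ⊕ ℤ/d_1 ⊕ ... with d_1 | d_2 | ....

Answer: M ≅ ℤ^1 ⊕ ℤ/4 ⊕ ℤ/12 ⊕ ℤ/12

Derivation:
rank_ℚ(R)=3; free=4−3=1
SNF(R) diag = [4, 12, 12] → torsion [4, 12, 12]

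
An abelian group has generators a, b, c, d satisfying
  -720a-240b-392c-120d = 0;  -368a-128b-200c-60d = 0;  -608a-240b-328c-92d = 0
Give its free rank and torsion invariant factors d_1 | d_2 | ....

Answer: M ≅ ℤ^1 ⊕ ℤ/4 ⊕ ℤ/8 ⊕ ℤ/16

Derivation:
rank_ℚ(R)=3; free=4−3=1
SNF(R) diag = [4, 8, 16] → torsion [4, 8, 16]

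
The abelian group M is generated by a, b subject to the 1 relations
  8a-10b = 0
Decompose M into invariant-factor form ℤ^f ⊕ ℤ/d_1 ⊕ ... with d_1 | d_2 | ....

Answer: M ≅ ℤ^1 ⊕ ℤ/2

Derivation:
rank_ℚ(R)=1; free=2−1=1
SNF(R) diag = [2] → torsion [2]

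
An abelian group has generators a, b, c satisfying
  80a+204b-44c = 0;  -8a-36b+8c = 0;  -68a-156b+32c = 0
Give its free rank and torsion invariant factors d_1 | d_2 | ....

rank_ℚ(R)=3; free=3−3=0
SNF(R) diag = [4, 12, 36] → torsion [4, 12, 36]

Answer: M ≅ ℤ/4 ⊕ ℤ/12 ⊕ ℤ/36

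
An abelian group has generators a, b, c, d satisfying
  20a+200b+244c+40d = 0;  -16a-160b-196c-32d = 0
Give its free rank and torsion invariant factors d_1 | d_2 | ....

rank_ℚ(R)=2; free=4−2=2
SNF(R) diag = [4, 4] → torsion [4, 4]

Answer: M ≅ ℤ^2 ⊕ ℤ/4 ⊕ ℤ/4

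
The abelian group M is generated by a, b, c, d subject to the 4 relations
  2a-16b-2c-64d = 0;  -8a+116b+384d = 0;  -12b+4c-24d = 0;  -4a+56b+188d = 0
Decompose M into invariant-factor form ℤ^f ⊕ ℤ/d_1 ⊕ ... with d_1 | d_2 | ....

rank_ℚ(R)=4; free=4−4=0
SNF(R) diag = [2, 4, 4, 12] → torsion [2, 4, 4, 12]

Answer: M ≅ ℤ/2 ⊕ ℤ/4 ⊕ ℤ/4 ⊕ ℤ/12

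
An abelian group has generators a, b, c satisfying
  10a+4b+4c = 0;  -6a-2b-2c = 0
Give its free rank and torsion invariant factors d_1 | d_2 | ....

rank_ℚ(R)=2; free=3−2=1
SNF(R) diag = [2, 2] → torsion [2, 2]

Answer: M ≅ ℤ^1 ⊕ ℤ/2 ⊕ ℤ/2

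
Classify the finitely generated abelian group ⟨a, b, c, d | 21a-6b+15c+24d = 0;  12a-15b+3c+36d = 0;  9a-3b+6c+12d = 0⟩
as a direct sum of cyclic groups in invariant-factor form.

rank_ℚ(R)=3; free=4−3=1
SNF(R) diag = [3, 3, 6] → torsion [3, 3, 6]

Answer: M ≅ ℤ^1 ⊕ ℤ/3 ⊕ ℤ/3 ⊕ ℤ/6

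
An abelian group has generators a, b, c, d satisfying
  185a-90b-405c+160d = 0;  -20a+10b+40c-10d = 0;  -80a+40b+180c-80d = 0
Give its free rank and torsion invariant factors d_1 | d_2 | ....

rank_ℚ(R)=3; free=4−3=1
SNF(R) diag = [5, 10, 20] → torsion [5, 10, 20]

Answer: M ≅ ℤ^1 ⊕ ℤ/5 ⊕ ℤ/10 ⊕ ℤ/20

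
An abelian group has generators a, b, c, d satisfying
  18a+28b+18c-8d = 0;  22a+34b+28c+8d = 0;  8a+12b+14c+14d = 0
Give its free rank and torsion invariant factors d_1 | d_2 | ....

rank_ℚ(R)=3; free=4−3=1
SNF(R) diag = [2, 2, 6] → torsion [2, 2, 6]

Answer: M ≅ ℤ^1 ⊕ ℤ/2 ⊕ ℤ/2 ⊕ ℤ/6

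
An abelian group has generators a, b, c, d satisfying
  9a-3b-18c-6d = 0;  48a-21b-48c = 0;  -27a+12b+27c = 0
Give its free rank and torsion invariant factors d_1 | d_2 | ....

rank_ℚ(R)=3; free=4−3=1
SNF(R) diag = [3, 3, 3] → torsion [3, 3, 3]

Answer: M ≅ ℤ^1 ⊕ ℤ/3 ⊕ ℤ/3 ⊕ ℤ/3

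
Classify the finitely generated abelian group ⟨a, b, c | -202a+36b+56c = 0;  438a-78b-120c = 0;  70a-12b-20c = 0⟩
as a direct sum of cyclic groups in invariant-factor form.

Answer: M ≅ ℤ/2 ⊕ ℤ/6 ⊕ ℤ/12

Derivation:
rank_ℚ(R)=3; free=3−3=0
SNF(R) diag = [2, 6, 12] → torsion [2, 6, 12]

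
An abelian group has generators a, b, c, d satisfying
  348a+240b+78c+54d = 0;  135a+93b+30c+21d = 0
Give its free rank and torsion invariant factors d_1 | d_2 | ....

rank_ℚ(R)=2; free=4−2=2
SNF(R) diag = [3, 6] → torsion [3, 6]

Answer: M ≅ ℤ^2 ⊕ ℤ/3 ⊕ ℤ/6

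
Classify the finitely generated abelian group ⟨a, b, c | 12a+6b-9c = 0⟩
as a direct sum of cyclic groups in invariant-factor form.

rank_ℚ(R)=1; free=3−1=2
SNF(R) diag = [3] → torsion [3]

Answer: M ≅ ℤ^2 ⊕ ℤ/3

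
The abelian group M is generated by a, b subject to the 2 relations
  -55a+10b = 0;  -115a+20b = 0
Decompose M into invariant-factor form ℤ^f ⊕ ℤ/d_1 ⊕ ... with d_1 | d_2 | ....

rank_ℚ(R)=2; free=2−2=0
SNF(R) diag = [5, 10] → torsion [5, 10]

Answer: M ≅ ℤ/5 ⊕ ℤ/10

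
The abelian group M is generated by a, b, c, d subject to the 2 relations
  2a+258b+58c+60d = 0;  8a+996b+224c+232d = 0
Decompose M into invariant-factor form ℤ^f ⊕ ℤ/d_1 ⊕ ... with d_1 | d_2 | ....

rank_ℚ(R)=2; free=4−2=2
SNF(R) diag = [2, 4] → torsion [2, 4]

Answer: M ≅ ℤ^2 ⊕ ℤ/2 ⊕ ℤ/4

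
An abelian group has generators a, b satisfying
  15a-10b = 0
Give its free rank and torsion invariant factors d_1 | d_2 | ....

rank_ℚ(R)=1; free=2−1=1
SNF(R) diag = [5] → torsion [5]

Answer: M ≅ ℤ^1 ⊕ ℤ/5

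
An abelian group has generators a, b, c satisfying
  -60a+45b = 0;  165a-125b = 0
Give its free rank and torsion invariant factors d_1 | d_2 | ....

Answer: M ≅ ℤ^1 ⊕ ℤ/5 ⊕ ℤ/15

Derivation:
rank_ℚ(R)=2; free=3−2=1
SNF(R) diag = [5, 15] → torsion [5, 15]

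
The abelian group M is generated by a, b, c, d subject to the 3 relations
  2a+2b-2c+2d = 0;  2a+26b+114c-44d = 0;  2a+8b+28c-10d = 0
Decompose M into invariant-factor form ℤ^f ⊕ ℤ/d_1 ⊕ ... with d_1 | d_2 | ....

Answer: M ≅ ℤ^1 ⊕ ℤ/2 ⊕ ℤ/2 ⊕ ℤ/6

Derivation:
rank_ℚ(R)=3; free=4−3=1
SNF(R) diag = [2, 2, 6] → torsion [2, 2, 6]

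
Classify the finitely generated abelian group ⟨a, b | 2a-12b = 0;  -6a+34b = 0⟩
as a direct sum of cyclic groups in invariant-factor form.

rank_ℚ(R)=2; free=2−2=0
SNF(R) diag = [2, 2] → torsion [2, 2]

Answer: M ≅ ℤ/2 ⊕ ℤ/2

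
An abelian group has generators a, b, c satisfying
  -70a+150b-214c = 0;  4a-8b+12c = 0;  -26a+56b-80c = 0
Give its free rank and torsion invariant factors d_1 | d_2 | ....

Answer: M ≅ ℤ/2 ⊕ ℤ/2 ⊕ ℤ/4

Derivation:
rank_ℚ(R)=3; free=3−3=0
SNF(R) diag = [2, 2, 4] → torsion [2, 2, 4]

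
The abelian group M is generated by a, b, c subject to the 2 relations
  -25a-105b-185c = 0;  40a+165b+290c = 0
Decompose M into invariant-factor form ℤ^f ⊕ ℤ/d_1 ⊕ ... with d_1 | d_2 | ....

Answer: M ≅ ℤ^1 ⊕ ℤ/5 ⊕ ℤ/15

Derivation:
rank_ℚ(R)=2; free=3−2=1
SNF(R) diag = [5, 15] → torsion [5, 15]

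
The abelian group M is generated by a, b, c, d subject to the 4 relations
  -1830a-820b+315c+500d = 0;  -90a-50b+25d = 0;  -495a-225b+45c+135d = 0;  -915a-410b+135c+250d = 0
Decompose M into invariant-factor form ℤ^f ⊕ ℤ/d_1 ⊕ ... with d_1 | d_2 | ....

Answer: M ≅ ℤ/5 ⊕ ℤ/15 ⊕ ℤ/45 ⊕ ℤ/45

Derivation:
rank_ℚ(R)=4; free=4−4=0
SNF(R) diag = [5, 15, 45, 45] → torsion [5, 15, 45, 45]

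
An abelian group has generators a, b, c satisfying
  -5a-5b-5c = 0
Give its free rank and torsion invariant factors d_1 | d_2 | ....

rank_ℚ(R)=1; free=3−1=2
SNF(R) diag = [5] → torsion [5]

Answer: M ≅ ℤ^2 ⊕ ℤ/5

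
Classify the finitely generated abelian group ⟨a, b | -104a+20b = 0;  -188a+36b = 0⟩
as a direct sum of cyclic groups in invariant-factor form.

Answer: M ≅ ℤ/4 ⊕ ℤ/4

Derivation:
rank_ℚ(R)=2; free=2−2=0
SNF(R) diag = [4, 4] → torsion [4, 4]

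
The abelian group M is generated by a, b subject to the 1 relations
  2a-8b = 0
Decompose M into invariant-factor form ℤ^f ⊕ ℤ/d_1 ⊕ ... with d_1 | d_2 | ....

rank_ℚ(R)=1; free=2−1=1
SNF(R) diag = [2] → torsion [2]

Answer: M ≅ ℤ^1 ⊕ ℤ/2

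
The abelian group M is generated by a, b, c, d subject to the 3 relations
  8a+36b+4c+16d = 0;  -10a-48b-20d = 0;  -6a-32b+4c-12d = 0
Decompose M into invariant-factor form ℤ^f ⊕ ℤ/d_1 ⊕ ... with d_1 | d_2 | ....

Answer: M ≅ ℤ^1 ⊕ ℤ/2 ⊕ ℤ/4 ⊕ ℤ/4

Derivation:
rank_ℚ(R)=3; free=4−3=1
SNF(R) diag = [2, 4, 4] → torsion [2, 4, 4]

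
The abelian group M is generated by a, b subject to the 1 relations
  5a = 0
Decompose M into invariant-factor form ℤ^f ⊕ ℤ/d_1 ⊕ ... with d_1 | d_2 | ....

Answer: M ≅ ℤ^1 ⊕ ℤ/5

Derivation:
rank_ℚ(R)=1; free=2−1=1
SNF(R) diag = [5] → torsion [5]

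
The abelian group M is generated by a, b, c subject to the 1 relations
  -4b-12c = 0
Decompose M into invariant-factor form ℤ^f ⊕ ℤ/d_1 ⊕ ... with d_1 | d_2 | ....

Answer: M ≅ ℤ^2 ⊕ ℤ/4

Derivation:
rank_ℚ(R)=1; free=3−1=2
SNF(R) diag = [4] → torsion [4]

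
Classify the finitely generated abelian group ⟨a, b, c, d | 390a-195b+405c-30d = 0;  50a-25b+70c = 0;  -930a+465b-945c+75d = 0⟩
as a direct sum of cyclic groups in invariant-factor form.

rank_ℚ(R)=3; free=4−3=1
SNF(R) diag = [5, 15, 45] → torsion [5, 15, 45]

Answer: M ≅ ℤ^1 ⊕ ℤ/5 ⊕ ℤ/15 ⊕ ℤ/45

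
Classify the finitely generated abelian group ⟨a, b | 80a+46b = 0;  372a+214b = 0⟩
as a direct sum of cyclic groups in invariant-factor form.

Answer: M ≅ ℤ/2 ⊕ ℤ/4

Derivation:
rank_ℚ(R)=2; free=2−2=0
SNF(R) diag = [2, 4] → torsion [2, 4]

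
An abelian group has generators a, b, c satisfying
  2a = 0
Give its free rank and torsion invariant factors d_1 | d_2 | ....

Answer: M ≅ ℤ^2 ⊕ ℤ/2

Derivation:
rank_ℚ(R)=1; free=3−1=2
SNF(R) diag = [2] → torsion [2]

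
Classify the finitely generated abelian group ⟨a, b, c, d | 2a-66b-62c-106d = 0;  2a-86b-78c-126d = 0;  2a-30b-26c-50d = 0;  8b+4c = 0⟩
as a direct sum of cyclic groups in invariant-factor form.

Answer: M ≅ ℤ/2 ⊕ ℤ/4 ⊕ ℤ/4 ⊕ ℤ/12

Derivation:
rank_ℚ(R)=4; free=4−4=0
SNF(R) diag = [2, 4, 4, 12] → torsion [2, 4, 4, 12]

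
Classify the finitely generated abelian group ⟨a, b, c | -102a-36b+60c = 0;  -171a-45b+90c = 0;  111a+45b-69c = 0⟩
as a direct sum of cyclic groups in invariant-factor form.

rank_ℚ(R)=3; free=3−3=0
SNF(R) diag = [3, 9, 18] → torsion [3, 9, 18]

Answer: M ≅ ℤ/3 ⊕ ℤ/9 ⊕ ℤ/18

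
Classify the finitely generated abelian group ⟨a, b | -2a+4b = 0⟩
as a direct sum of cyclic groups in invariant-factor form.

Answer: M ≅ ℤ^1 ⊕ ℤ/2

Derivation:
rank_ℚ(R)=1; free=2−1=1
SNF(R) diag = [2] → torsion [2]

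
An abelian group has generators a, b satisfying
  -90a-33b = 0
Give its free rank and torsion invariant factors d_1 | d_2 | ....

rank_ℚ(R)=1; free=2−1=1
SNF(R) diag = [3] → torsion [3]

Answer: M ≅ ℤ^1 ⊕ ℤ/3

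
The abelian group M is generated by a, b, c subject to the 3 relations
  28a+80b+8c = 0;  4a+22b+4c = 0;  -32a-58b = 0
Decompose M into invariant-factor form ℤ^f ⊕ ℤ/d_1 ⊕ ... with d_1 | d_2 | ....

Answer: M ≅ ℤ/2 ⊕ ℤ/4 ⊕ ℤ/4

Derivation:
rank_ℚ(R)=3; free=3−3=0
SNF(R) diag = [2, 4, 4] → torsion [2, 4, 4]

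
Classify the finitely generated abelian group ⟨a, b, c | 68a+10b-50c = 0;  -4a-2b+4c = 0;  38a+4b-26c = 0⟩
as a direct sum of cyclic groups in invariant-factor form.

Answer: M ≅ ℤ/2 ⊕ ℤ/6 ⊕ ℤ/6

Derivation:
rank_ℚ(R)=3; free=3−3=0
SNF(R) diag = [2, 6, 6] → torsion [2, 6, 6]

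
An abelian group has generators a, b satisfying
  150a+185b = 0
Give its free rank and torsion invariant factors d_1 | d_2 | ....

Answer: M ≅ ℤ^1 ⊕ ℤ/5

Derivation:
rank_ℚ(R)=1; free=2−1=1
SNF(R) diag = [5] → torsion [5]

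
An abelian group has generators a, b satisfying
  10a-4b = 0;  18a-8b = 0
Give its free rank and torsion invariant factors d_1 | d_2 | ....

rank_ℚ(R)=2; free=2−2=0
SNF(R) diag = [2, 4] → torsion [2, 4]

Answer: M ≅ ℤ/2 ⊕ ℤ/4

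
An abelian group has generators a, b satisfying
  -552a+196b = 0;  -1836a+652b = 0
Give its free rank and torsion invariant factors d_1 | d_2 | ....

rank_ℚ(R)=2; free=2−2=0
SNF(R) diag = [4, 12] → torsion [4, 12]

Answer: M ≅ ℤ/4 ⊕ ℤ/12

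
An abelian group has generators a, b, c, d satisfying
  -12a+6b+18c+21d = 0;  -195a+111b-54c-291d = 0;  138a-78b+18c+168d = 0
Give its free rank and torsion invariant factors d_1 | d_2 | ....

rank_ℚ(R)=3; free=4−3=1
SNF(R) diag = [3, 9, 18] → torsion [3, 9, 18]

Answer: M ≅ ℤ^1 ⊕ ℤ/3 ⊕ ℤ/9 ⊕ ℤ/18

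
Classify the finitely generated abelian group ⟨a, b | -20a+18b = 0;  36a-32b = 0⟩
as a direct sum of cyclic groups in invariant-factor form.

rank_ℚ(R)=2; free=2−2=0
SNF(R) diag = [2, 4] → torsion [2, 4]

Answer: M ≅ ℤ/2 ⊕ ℤ/4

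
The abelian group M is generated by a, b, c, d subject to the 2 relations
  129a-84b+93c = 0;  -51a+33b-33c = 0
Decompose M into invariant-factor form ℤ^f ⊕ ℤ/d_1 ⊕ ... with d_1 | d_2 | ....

rank_ℚ(R)=2; free=4−2=2
SNF(R) diag = [3, 9] → torsion [3, 9]

Answer: M ≅ ℤ^2 ⊕ ℤ/3 ⊕ ℤ/9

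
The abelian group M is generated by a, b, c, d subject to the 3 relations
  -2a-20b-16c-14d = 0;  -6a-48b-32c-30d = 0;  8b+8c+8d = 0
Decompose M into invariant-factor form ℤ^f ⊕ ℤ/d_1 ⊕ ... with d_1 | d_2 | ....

Answer: M ≅ ℤ^1 ⊕ ℤ/2 ⊕ ℤ/4 ⊕ ℤ/8

Derivation:
rank_ℚ(R)=3; free=4−3=1
SNF(R) diag = [2, 4, 8] → torsion [2, 4, 8]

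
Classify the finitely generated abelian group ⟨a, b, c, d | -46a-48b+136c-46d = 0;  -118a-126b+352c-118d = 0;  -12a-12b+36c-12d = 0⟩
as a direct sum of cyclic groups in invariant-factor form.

rank_ℚ(R)=3; free=4−3=1
SNF(R) diag = [2, 6, 12] → torsion [2, 6, 12]

Answer: M ≅ ℤ^1 ⊕ ℤ/2 ⊕ ℤ/6 ⊕ ℤ/12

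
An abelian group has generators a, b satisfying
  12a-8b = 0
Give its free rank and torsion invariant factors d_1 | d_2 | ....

rank_ℚ(R)=1; free=2−1=1
SNF(R) diag = [4] → torsion [4]

Answer: M ≅ ℤ^1 ⊕ ℤ/4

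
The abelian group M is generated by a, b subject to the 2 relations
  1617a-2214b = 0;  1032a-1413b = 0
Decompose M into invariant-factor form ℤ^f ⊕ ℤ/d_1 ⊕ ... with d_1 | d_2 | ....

Answer: M ≅ ℤ/3 ⊕ ℤ/9

Derivation:
rank_ℚ(R)=2; free=2−2=0
SNF(R) diag = [3, 9] → torsion [3, 9]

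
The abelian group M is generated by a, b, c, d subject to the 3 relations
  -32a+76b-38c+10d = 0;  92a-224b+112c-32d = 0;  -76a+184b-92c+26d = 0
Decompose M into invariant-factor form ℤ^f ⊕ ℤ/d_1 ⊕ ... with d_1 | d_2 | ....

rank_ℚ(R)=3; free=4−3=1
SNF(R) diag = [2, 2, 4] → torsion [2, 2, 4]

Answer: M ≅ ℤ^1 ⊕ ℤ/2 ⊕ ℤ/2 ⊕ ℤ/4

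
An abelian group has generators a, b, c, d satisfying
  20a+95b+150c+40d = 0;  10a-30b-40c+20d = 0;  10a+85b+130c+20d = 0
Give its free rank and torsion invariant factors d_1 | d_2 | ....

Answer: M ≅ ℤ^1 ⊕ ℤ/5 ⊕ ℤ/10 ⊕ ℤ/20

Derivation:
rank_ℚ(R)=3; free=4−3=1
SNF(R) diag = [5, 10, 20] → torsion [5, 10, 20]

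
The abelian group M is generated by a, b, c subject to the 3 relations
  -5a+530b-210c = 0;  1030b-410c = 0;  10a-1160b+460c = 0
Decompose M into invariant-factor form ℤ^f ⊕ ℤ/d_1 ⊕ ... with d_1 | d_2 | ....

Answer: M ≅ ℤ/5 ⊕ ℤ/10 ⊕ ℤ/20

Derivation:
rank_ℚ(R)=3; free=3−3=0
SNF(R) diag = [5, 10, 20] → torsion [5, 10, 20]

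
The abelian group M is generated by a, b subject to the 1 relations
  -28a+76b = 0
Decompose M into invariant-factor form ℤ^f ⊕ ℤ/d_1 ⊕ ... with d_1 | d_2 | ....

Answer: M ≅ ℤ^1 ⊕ ℤ/4

Derivation:
rank_ℚ(R)=1; free=2−1=1
SNF(R) diag = [4] → torsion [4]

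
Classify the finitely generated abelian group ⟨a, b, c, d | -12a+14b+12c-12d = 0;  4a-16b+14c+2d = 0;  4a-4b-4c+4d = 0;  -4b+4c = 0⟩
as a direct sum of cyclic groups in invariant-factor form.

Answer: M ≅ ℤ/2 ⊕ ℤ/2 ⊕ ℤ/4 ⊕ ℤ/4

Derivation:
rank_ℚ(R)=4; free=4−4=0
SNF(R) diag = [2, 2, 4, 4] → torsion [2, 2, 4, 4]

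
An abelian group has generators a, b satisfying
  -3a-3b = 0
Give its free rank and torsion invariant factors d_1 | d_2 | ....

Answer: M ≅ ℤ^1 ⊕ ℤ/3

Derivation:
rank_ℚ(R)=1; free=2−1=1
SNF(R) diag = [3] → torsion [3]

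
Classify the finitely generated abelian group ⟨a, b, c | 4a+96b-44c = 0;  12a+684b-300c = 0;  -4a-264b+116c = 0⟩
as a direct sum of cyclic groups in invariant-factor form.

rank_ℚ(R)=3; free=3−3=0
SNF(R) diag = [4, 12, 24] → torsion [4, 12, 24]

Answer: M ≅ ℤ/4 ⊕ ℤ/12 ⊕ ℤ/24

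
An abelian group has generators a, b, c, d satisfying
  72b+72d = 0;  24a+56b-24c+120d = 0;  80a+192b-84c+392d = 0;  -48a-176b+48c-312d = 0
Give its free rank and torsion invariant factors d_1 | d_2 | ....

Answer: M ≅ ℤ/4 ⊕ ℤ/8 ⊕ ℤ/24 ⊕ ℤ/72

Derivation:
rank_ℚ(R)=4; free=4−4=0
SNF(R) diag = [4, 8, 24, 72] → torsion [4, 8, 24, 72]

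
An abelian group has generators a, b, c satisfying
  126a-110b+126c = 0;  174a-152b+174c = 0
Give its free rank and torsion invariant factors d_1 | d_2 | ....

Answer: M ≅ ℤ^1 ⊕ ℤ/2 ⊕ ℤ/6

Derivation:
rank_ℚ(R)=2; free=3−2=1
SNF(R) diag = [2, 6] → torsion [2, 6]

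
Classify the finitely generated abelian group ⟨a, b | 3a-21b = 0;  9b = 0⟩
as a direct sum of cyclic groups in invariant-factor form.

Answer: M ≅ ℤ/3 ⊕ ℤ/9

Derivation:
rank_ℚ(R)=2; free=2−2=0
SNF(R) diag = [3, 9] → torsion [3, 9]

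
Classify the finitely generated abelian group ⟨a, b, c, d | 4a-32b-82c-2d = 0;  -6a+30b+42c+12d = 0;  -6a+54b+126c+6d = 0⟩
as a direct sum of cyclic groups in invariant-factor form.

rank_ℚ(R)=3; free=4−3=1
SNF(R) diag = [2, 6, 18] → torsion [2, 6, 18]

Answer: M ≅ ℤ^1 ⊕ ℤ/2 ⊕ ℤ/6 ⊕ ℤ/18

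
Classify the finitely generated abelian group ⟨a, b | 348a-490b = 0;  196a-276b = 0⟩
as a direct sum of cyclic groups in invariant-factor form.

Answer: M ≅ ℤ/2 ⊕ ℤ/4

Derivation:
rank_ℚ(R)=2; free=2−2=0
SNF(R) diag = [2, 4] → torsion [2, 4]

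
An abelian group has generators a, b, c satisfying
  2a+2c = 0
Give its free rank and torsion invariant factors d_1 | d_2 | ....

Answer: M ≅ ℤ^2 ⊕ ℤ/2

Derivation:
rank_ℚ(R)=1; free=3−1=2
SNF(R) diag = [2] → torsion [2]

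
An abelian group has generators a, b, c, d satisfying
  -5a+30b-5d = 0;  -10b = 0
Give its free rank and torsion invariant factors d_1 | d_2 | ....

Answer: M ≅ ℤ^2 ⊕ ℤ/5 ⊕ ℤ/10

Derivation:
rank_ℚ(R)=2; free=4−2=2
SNF(R) diag = [5, 10] → torsion [5, 10]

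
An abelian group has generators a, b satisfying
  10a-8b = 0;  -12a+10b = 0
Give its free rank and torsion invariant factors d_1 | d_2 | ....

rank_ℚ(R)=2; free=2−2=0
SNF(R) diag = [2, 2] → torsion [2, 2]

Answer: M ≅ ℤ/2 ⊕ ℤ/2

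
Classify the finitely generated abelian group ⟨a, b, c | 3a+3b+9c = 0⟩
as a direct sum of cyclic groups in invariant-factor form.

rank_ℚ(R)=1; free=3−1=2
SNF(R) diag = [3] → torsion [3]

Answer: M ≅ ℤ^2 ⊕ ℤ/3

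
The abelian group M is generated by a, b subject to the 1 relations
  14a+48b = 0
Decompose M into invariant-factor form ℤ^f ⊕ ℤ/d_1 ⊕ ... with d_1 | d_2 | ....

Answer: M ≅ ℤ^1 ⊕ ℤ/2

Derivation:
rank_ℚ(R)=1; free=2−1=1
SNF(R) diag = [2] → torsion [2]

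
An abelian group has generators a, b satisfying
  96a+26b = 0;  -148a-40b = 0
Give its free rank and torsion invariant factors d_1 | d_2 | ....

rank_ℚ(R)=2; free=2−2=0
SNF(R) diag = [2, 4] → torsion [2, 4]

Answer: M ≅ ℤ/2 ⊕ ℤ/4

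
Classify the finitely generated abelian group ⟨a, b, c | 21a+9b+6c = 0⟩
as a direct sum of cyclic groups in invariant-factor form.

rank_ℚ(R)=1; free=3−1=2
SNF(R) diag = [3] → torsion [3]

Answer: M ≅ ℤ^2 ⊕ ℤ/3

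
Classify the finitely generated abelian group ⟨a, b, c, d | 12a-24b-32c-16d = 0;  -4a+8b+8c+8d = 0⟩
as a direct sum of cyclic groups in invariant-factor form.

Answer: M ≅ ℤ^2 ⊕ ℤ/4 ⊕ ℤ/8

Derivation:
rank_ℚ(R)=2; free=4−2=2
SNF(R) diag = [4, 8] → torsion [4, 8]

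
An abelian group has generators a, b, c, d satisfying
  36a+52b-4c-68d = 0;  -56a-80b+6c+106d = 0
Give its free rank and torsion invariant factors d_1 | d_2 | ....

Answer: M ≅ ℤ^2 ⊕ ℤ/2 ⊕ ℤ/4

Derivation:
rank_ℚ(R)=2; free=4−2=2
SNF(R) diag = [2, 4] → torsion [2, 4]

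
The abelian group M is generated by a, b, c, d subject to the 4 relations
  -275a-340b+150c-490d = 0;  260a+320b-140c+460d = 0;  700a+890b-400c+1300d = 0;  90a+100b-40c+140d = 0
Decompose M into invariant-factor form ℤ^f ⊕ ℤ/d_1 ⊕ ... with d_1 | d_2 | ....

rank_ℚ(R)=4; free=4−4=0
SNF(R) diag = [5, 10, 20, 20] → torsion [5, 10, 20, 20]

Answer: M ≅ ℤ/5 ⊕ ℤ/10 ⊕ ℤ/20 ⊕ ℤ/20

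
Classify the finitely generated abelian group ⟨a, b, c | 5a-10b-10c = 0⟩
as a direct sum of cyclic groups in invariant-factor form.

Answer: M ≅ ℤ^2 ⊕ ℤ/5

Derivation:
rank_ℚ(R)=1; free=3−1=2
SNF(R) diag = [5] → torsion [5]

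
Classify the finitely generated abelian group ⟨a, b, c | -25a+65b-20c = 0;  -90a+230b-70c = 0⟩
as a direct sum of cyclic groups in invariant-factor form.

Answer: M ≅ ℤ^1 ⊕ ℤ/5 ⊕ ℤ/10

Derivation:
rank_ℚ(R)=2; free=3−2=1
SNF(R) diag = [5, 10] → torsion [5, 10]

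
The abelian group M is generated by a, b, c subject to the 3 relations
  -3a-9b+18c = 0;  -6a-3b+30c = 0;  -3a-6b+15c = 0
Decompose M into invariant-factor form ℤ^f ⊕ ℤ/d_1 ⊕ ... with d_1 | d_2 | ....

rank_ℚ(R)=3; free=3−3=0
SNF(R) diag = [3, 3, 9] → torsion [3, 3, 9]

Answer: M ≅ ℤ/3 ⊕ ℤ/3 ⊕ ℤ/9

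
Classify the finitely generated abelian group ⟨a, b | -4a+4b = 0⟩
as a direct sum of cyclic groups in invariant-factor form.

rank_ℚ(R)=1; free=2−1=1
SNF(R) diag = [4] → torsion [4]

Answer: M ≅ ℤ^1 ⊕ ℤ/4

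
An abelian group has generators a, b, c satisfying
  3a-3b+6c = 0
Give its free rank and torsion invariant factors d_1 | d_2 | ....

Answer: M ≅ ℤ^2 ⊕ ℤ/3

Derivation:
rank_ℚ(R)=1; free=3−1=2
SNF(R) diag = [3] → torsion [3]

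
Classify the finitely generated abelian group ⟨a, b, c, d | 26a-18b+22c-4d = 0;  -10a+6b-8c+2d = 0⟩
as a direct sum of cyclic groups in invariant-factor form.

rank_ℚ(R)=2; free=4−2=2
SNF(R) diag = [2, 6] → torsion [2, 6]

Answer: M ≅ ℤ^2 ⊕ ℤ/2 ⊕ ℤ/6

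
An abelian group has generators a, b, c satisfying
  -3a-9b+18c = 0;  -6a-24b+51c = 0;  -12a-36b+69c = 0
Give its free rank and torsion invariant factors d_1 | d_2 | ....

rank_ℚ(R)=3; free=3−3=0
SNF(R) diag = [3, 3, 6] → torsion [3, 3, 6]

Answer: M ≅ ℤ/3 ⊕ ℤ/3 ⊕ ℤ/6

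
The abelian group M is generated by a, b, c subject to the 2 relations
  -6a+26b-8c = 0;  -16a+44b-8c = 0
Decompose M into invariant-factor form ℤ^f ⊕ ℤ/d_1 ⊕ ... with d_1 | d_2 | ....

Answer: M ≅ ℤ^1 ⊕ ℤ/2 ⊕ ℤ/4

Derivation:
rank_ℚ(R)=2; free=3−2=1
SNF(R) diag = [2, 4] → torsion [2, 4]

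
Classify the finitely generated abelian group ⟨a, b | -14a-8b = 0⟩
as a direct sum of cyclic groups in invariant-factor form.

rank_ℚ(R)=1; free=2−1=1
SNF(R) diag = [2] → torsion [2]

Answer: M ≅ ℤ^1 ⊕ ℤ/2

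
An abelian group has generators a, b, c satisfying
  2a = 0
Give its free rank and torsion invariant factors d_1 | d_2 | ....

rank_ℚ(R)=1; free=3−1=2
SNF(R) diag = [2] → torsion [2]

Answer: M ≅ ℤ^2 ⊕ ℤ/2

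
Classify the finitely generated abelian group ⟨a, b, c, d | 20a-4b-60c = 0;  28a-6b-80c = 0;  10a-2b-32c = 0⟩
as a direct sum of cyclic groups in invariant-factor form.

rank_ℚ(R)=3; free=4−3=1
SNF(R) diag = [2, 2, 4] → torsion [2, 2, 4]

Answer: M ≅ ℤ^1 ⊕ ℤ/2 ⊕ ℤ/2 ⊕ ℤ/4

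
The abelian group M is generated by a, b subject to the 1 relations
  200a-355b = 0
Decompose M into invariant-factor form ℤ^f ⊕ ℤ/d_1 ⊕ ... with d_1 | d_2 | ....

Answer: M ≅ ℤ^1 ⊕ ℤ/5

Derivation:
rank_ℚ(R)=1; free=2−1=1
SNF(R) diag = [5] → torsion [5]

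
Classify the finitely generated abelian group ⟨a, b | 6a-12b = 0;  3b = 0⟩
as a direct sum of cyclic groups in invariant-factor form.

rank_ℚ(R)=2; free=2−2=0
SNF(R) diag = [3, 6] → torsion [3, 6]

Answer: M ≅ ℤ/3 ⊕ ℤ/6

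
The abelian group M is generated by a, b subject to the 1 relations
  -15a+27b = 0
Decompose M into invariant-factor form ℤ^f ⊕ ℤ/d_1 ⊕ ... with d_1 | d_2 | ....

Answer: M ≅ ℤ^1 ⊕ ℤ/3

Derivation:
rank_ℚ(R)=1; free=2−1=1
SNF(R) diag = [3] → torsion [3]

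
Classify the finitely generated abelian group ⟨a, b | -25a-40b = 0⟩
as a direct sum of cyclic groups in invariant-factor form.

Answer: M ≅ ℤ^1 ⊕ ℤ/5

Derivation:
rank_ℚ(R)=1; free=2−1=1
SNF(R) diag = [5] → torsion [5]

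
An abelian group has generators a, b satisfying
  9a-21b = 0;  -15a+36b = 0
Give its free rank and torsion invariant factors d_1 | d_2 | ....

Answer: M ≅ ℤ/3 ⊕ ℤ/3

Derivation:
rank_ℚ(R)=2; free=2−2=0
SNF(R) diag = [3, 3] → torsion [3, 3]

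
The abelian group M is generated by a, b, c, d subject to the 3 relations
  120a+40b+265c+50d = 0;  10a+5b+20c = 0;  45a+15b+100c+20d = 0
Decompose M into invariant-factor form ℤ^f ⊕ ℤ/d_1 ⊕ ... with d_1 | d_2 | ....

rank_ℚ(R)=3; free=4−3=1
SNF(R) diag = [5, 5, 5] → torsion [5, 5, 5]

Answer: M ≅ ℤ^1 ⊕ ℤ/5 ⊕ ℤ/5 ⊕ ℤ/5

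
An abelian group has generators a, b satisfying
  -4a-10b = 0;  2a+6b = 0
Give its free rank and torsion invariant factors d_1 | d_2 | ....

rank_ℚ(R)=2; free=2−2=0
SNF(R) diag = [2, 2] → torsion [2, 2]

Answer: M ≅ ℤ/2 ⊕ ℤ/2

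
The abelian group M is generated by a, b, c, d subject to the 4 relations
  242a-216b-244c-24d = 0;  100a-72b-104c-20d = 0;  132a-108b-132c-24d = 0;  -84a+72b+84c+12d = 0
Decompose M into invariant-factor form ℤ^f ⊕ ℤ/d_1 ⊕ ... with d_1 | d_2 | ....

rank_ℚ(R)=4; free=4−4=0
SNF(R) diag = [2, 4, 12, 36] → torsion [2, 4, 12, 36]

Answer: M ≅ ℤ/2 ⊕ ℤ/4 ⊕ ℤ/12 ⊕ ℤ/36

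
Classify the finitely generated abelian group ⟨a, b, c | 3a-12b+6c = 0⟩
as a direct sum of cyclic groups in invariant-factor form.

Answer: M ≅ ℤ^2 ⊕ ℤ/3

Derivation:
rank_ℚ(R)=1; free=3−1=2
SNF(R) diag = [3] → torsion [3]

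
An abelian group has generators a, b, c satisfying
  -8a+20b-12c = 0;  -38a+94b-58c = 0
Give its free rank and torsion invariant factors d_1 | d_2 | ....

Answer: M ≅ ℤ^1 ⊕ ℤ/2 ⊕ ℤ/4

Derivation:
rank_ℚ(R)=2; free=3−2=1
SNF(R) diag = [2, 4] → torsion [2, 4]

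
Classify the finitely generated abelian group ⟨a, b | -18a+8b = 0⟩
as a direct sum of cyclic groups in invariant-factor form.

Answer: M ≅ ℤ^1 ⊕ ℤ/2

Derivation:
rank_ℚ(R)=1; free=2−1=1
SNF(R) diag = [2] → torsion [2]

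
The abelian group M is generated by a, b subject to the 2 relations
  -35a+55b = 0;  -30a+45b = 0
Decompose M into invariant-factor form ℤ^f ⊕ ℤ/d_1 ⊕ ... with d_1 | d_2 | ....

rank_ℚ(R)=2; free=2−2=0
SNF(R) diag = [5, 15] → torsion [5, 15]

Answer: M ≅ ℤ/5 ⊕ ℤ/15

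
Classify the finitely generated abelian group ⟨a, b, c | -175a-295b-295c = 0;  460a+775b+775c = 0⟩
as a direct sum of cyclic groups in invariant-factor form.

rank_ℚ(R)=2; free=3−2=1
SNF(R) diag = [5, 15] → torsion [5, 15]

Answer: M ≅ ℤ^1 ⊕ ℤ/5 ⊕ ℤ/15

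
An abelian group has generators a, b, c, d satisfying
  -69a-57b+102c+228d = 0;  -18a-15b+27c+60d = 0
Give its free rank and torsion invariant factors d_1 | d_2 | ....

rank_ℚ(R)=2; free=4−2=2
SNF(R) diag = [3, 3] → torsion [3, 3]

Answer: M ≅ ℤ^2 ⊕ ℤ/3 ⊕ ℤ/3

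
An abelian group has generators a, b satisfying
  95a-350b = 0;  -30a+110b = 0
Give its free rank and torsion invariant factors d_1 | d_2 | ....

Answer: M ≅ ℤ/5 ⊕ ℤ/10

Derivation:
rank_ℚ(R)=2; free=2−2=0
SNF(R) diag = [5, 10] → torsion [5, 10]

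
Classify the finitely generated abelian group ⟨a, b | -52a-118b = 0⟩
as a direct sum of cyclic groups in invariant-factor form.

Answer: M ≅ ℤ^1 ⊕ ℤ/2

Derivation:
rank_ℚ(R)=1; free=2−1=1
SNF(R) diag = [2] → torsion [2]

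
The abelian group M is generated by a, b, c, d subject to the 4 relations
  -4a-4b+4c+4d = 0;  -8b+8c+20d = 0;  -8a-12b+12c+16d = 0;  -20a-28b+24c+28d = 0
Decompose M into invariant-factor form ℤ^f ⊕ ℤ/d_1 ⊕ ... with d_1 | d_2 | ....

Answer: M ≅ ℤ/4 ⊕ ℤ/4 ⊕ ℤ/4 ⊕ ℤ/4

Derivation:
rank_ℚ(R)=4; free=4−4=0
SNF(R) diag = [4, 4, 4, 4] → torsion [4, 4, 4, 4]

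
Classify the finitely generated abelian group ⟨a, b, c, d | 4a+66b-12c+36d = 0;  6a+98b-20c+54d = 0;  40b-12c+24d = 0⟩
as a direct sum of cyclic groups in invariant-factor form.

rank_ℚ(R)=3; free=4−3=1
SNF(R) diag = [2, 2, 4] → torsion [2, 2, 4]

Answer: M ≅ ℤ^1 ⊕ ℤ/2 ⊕ ℤ/2 ⊕ ℤ/4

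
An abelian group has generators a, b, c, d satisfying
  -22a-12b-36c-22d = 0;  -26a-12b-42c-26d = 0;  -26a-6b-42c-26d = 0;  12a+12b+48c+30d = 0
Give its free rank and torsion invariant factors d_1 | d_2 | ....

Answer: M ≅ ℤ/2 ⊕ ℤ/6 ⊕ ℤ/6 ⊕ ℤ/18

Derivation:
rank_ℚ(R)=4; free=4−4=0
SNF(R) diag = [2, 6, 6, 18] → torsion [2, 6, 6, 18]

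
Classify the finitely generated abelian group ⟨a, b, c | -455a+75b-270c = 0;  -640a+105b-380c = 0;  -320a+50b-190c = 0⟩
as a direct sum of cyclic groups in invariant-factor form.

rank_ℚ(R)=3; free=3−3=0
SNF(R) diag = [5, 5, 10] → torsion [5, 5, 10]

Answer: M ≅ ℤ/5 ⊕ ℤ/5 ⊕ ℤ/10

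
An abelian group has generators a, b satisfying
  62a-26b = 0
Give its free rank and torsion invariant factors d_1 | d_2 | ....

rank_ℚ(R)=1; free=2−1=1
SNF(R) diag = [2] → torsion [2]

Answer: M ≅ ℤ^1 ⊕ ℤ/2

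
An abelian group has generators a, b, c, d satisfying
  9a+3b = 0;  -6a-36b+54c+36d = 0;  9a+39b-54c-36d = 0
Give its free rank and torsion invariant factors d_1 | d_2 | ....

Answer: M ≅ ℤ^1 ⊕ ℤ/3 ⊕ ℤ/6 ⊕ ℤ/18

Derivation:
rank_ℚ(R)=3; free=4−3=1
SNF(R) diag = [3, 6, 18] → torsion [3, 6, 18]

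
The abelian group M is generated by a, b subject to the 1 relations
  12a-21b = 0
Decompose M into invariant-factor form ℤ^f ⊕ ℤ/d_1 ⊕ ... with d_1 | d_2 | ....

rank_ℚ(R)=1; free=2−1=1
SNF(R) diag = [3] → torsion [3]

Answer: M ≅ ℤ^1 ⊕ ℤ/3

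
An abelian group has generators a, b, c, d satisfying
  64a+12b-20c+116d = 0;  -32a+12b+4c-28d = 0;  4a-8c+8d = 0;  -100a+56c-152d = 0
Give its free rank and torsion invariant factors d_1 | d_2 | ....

Answer: M ≅ ℤ/4 ⊕ ℤ/12 ⊕ ℤ/24 ⊕ ℤ/48

Derivation:
rank_ℚ(R)=4; free=4−4=0
SNF(R) diag = [4, 12, 24, 48] → torsion [4, 12, 24, 48]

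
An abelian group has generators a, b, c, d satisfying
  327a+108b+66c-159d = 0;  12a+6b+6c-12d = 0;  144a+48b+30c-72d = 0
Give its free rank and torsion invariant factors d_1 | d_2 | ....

rank_ℚ(R)=3; free=4−3=1
SNF(R) diag = [3, 6, 6] → torsion [3, 6, 6]

Answer: M ≅ ℤ^1 ⊕ ℤ/3 ⊕ ℤ/6 ⊕ ℤ/6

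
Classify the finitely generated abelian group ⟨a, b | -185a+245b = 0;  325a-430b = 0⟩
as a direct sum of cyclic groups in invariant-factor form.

rank_ℚ(R)=2; free=2−2=0
SNF(R) diag = [5, 15] → torsion [5, 15]

Answer: M ≅ ℤ/5 ⊕ ℤ/15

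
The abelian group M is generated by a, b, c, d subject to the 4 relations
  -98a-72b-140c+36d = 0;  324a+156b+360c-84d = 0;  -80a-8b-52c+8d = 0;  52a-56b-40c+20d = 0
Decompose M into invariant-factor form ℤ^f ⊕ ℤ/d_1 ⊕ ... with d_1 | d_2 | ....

Answer: M ≅ ℤ/2 ⊕ ℤ/4 ⊕ ℤ/12 ⊕ ℤ/36

Derivation:
rank_ℚ(R)=4; free=4−4=0
SNF(R) diag = [2, 4, 12, 36] → torsion [2, 4, 12, 36]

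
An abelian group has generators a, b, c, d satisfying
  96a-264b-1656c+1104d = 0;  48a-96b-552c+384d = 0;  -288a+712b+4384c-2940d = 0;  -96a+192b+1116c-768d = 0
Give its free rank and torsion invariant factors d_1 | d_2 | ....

rank_ℚ(R)=4; free=4−4=0
SNF(R) diag = [4, 12, 24, 48] → torsion [4, 12, 24, 48]

Answer: M ≅ ℤ/4 ⊕ ℤ/12 ⊕ ℤ/24 ⊕ ℤ/48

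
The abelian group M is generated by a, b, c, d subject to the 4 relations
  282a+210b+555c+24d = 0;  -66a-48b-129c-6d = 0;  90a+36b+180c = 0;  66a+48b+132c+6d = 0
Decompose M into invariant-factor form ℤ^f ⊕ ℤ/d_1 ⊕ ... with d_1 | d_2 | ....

Answer: M ≅ ℤ/3 ⊕ ℤ/6 ⊕ ℤ/18 ⊕ ℤ/54

Derivation:
rank_ℚ(R)=4; free=4−4=0
SNF(R) diag = [3, 6, 18, 54] → torsion [3, 6, 18, 54]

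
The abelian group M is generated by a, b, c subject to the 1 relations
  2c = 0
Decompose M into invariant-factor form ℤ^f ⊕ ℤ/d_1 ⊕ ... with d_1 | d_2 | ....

Answer: M ≅ ℤ^2 ⊕ ℤ/2

Derivation:
rank_ℚ(R)=1; free=3−1=2
SNF(R) diag = [2] → torsion [2]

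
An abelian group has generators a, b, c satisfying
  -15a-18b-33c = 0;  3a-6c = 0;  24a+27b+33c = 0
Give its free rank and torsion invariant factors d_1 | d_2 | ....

Answer: M ≅ ℤ/3 ⊕ ℤ/9 ⊕ ℤ/27

Derivation:
rank_ℚ(R)=3; free=3−3=0
SNF(R) diag = [3, 9, 27] → torsion [3, 9, 27]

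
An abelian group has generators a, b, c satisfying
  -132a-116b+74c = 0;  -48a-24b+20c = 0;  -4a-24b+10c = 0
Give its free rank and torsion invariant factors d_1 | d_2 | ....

Answer: M ≅ ℤ/2 ⊕ ℤ/4 ⊕ ℤ/8

Derivation:
rank_ℚ(R)=3; free=3−3=0
SNF(R) diag = [2, 4, 8] → torsion [2, 4, 8]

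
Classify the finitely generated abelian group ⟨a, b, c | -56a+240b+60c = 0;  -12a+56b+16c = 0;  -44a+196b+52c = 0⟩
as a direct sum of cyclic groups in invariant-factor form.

Answer: M ≅ ℤ/4 ⊕ ℤ/4 ⊕ ℤ/4

Derivation:
rank_ℚ(R)=3; free=3−3=0
SNF(R) diag = [4, 4, 4] → torsion [4, 4, 4]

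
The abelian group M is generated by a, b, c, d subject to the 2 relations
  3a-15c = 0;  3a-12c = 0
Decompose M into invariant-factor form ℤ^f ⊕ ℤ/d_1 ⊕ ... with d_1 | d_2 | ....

rank_ℚ(R)=2; free=4−2=2
SNF(R) diag = [3, 3] → torsion [3, 3]

Answer: M ≅ ℤ^2 ⊕ ℤ/3 ⊕ ℤ/3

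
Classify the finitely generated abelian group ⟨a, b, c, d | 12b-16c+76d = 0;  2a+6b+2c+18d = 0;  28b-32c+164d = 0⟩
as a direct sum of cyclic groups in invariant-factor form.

rank_ℚ(R)=3; free=4−3=1
SNF(R) diag = [2, 4, 8] → torsion [2, 4, 8]

Answer: M ≅ ℤ^1 ⊕ ℤ/2 ⊕ ℤ/4 ⊕ ℤ/8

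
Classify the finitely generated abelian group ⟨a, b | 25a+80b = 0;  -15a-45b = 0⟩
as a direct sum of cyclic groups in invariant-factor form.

rank_ℚ(R)=2; free=2−2=0
SNF(R) diag = [5, 15] → torsion [5, 15]

Answer: M ≅ ℤ/5 ⊕ ℤ/15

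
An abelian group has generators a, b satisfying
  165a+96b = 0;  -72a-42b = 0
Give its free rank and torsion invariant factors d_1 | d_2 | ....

Answer: M ≅ ℤ/3 ⊕ ℤ/6

Derivation:
rank_ℚ(R)=2; free=2−2=0
SNF(R) diag = [3, 6] → torsion [3, 6]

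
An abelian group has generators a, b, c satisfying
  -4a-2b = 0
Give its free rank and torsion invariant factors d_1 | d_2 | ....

rank_ℚ(R)=1; free=3−1=2
SNF(R) diag = [2] → torsion [2]

Answer: M ≅ ℤ^2 ⊕ ℤ/2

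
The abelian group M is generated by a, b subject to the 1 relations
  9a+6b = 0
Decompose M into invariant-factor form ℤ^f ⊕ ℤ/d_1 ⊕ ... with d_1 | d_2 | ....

Answer: M ≅ ℤ^1 ⊕ ℤ/3

Derivation:
rank_ℚ(R)=1; free=2−1=1
SNF(R) diag = [3] → torsion [3]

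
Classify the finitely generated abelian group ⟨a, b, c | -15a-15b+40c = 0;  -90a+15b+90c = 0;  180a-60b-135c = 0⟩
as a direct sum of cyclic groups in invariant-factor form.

Answer: M ≅ ℤ/5 ⊕ ℤ/15 ⊕ ℤ/45

Derivation:
rank_ℚ(R)=3; free=3−3=0
SNF(R) diag = [5, 15, 45] → torsion [5, 15, 45]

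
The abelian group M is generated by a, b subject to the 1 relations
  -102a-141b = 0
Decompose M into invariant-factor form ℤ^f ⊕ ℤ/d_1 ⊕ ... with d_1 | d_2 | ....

Answer: M ≅ ℤ^1 ⊕ ℤ/3

Derivation:
rank_ℚ(R)=1; free=2−1=1
SNF(R) diag = [3] → torsion [3]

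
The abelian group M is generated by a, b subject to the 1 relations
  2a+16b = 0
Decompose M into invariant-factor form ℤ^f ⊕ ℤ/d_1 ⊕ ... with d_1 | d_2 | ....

rank_ℚ(R)=1; free=2−1=1
SNF(R) diag = [2] → torsion [2]

Answer: M ≅ ℤ^1 ⊕ ℤ/2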